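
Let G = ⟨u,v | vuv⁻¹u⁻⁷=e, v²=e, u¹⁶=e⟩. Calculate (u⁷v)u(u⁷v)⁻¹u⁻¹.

[(u⁷v), u] = (u⁷v)·u·(u⁷v)⁻¹·u⁻¹.
  (u⁷v) · u = u¹⁴v
  (u¹⁴v) · (u¹⁵v) = u⁷
  (u⁷) · (u¹⁵) = u⁶

Answer: u⁶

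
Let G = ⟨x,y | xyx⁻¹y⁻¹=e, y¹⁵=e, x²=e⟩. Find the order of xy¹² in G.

Compute successive powers until reaching e:
  (xy¹²)¹ = xy¹², (xy¹²)² = y⁹, (xy¹²)³ = xy⁶, (xy¹²)⁴ = y³, (xy¹²)⁵ = x, (xy¹²)⁶ = y¹², (xy¹²)⁷ = xy⁹, (xy¹²)⁸ = y⁶, (xy¹²)⁹ = xy³, (xy¹²)¹⁰ = e.
The smallest positive k with (xy¹²)ᵏ = e is 10.

Answer: 10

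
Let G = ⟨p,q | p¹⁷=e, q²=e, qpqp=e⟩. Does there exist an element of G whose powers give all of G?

Every cyclic group is abelian. But p·q = pq while q·p = p¹⁶q, so p·q ≠ q·p and G is not abelian. Hence G is not cyclic.

Answer: No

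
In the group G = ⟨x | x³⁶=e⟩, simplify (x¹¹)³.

Compute successive powers of (x¹¹), reducing at each step:
  (x¹¹)²: (x¹¹) · x¹¹ = x²²
  (x¹¹)³: (x²²) · x¹¹ = x³³

Answer: x³³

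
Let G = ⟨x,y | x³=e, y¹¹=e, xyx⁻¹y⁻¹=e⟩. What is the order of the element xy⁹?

Compute successive powers until reaching e:
  (xy⁹)¹ = xy⁹, (xy⁹)² = x²y⁷, (xy⁹)³ = y⁵, (xy⁹)⁴ = xy³, (xy⁹)⁵ = x²y, (xy⁹)⁶ = y¹⁰, (xy⁹)⁷ = xy⁸, (xy⁹)⁸ = x²y⁶, (xy⁹)⁹ = y⁴, (xy⁹)¹⁰ = xy², (xy⁹)¹¹ = x², (xy⁹)¹² = y⁹, (xy⁹)¹³ = xy⁷, (xy⁹)¹⁴ = x²y⁵, (xy⁹)¹⁵ = y³, (xy⁹)¹⁶ = xy, (xy⁹)¹⁷ = x²y¹⁰, (xy⁹)¹⁸ = y⁸, (xy⁹)¹⁹ = xy⁶, (xy⁹)²⁰ = x²y⁴, (xy⁹)²¹ = y², (xy⁹)²² = x, (xy⁹)²³ = x²y⁹, (xy⁹)²⁴ = y⁷, (xy⁹)²⁵ = xy⁵, (xy⁹)²⁶ = x²y³, (xy⁹)²⁷ = y, (xy⁹)²⁸ = xy¹⁰, (xy⁹)²⁹ = x²y⁸, (xy⁹)³⁰ = y⁶, (xy⁹)³¹ = xy⁴, (xy⁹)³² = x²y², (xy⁹)³³ = e.
The smallest positive k with (xy⁹)ᵏ = e is 33.

Answer: 33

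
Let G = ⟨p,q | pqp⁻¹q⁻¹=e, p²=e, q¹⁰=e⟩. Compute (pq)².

Compute successive powers of (pq), reducing at each step:
  (pq)²: (pq) · p = q;   q · q = q²

Answer: q²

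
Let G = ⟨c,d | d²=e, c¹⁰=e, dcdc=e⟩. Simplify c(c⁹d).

Compute c · (c⁹d) by multiplying left to right and reducing via the relations at each step:
  c · c⁹ = e
  e · d = d

Answer: d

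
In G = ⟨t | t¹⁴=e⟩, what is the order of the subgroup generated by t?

|⟨t⟩| equals the order of t. Compute successive powers until reaching e:
  t¹ = t, t² = t², t³ = t³, t⁴ = t⁴, t⁵ = t⁵, t⁶ = t⁶, t⁷ = t⁷, t⁸ = t⁸, t⁹ = t⁹, t¹⁰ = t¹⁰, t¹¹ = t¹¹, t¹² = t¹², t¹³ = t¹³, t¹⁴ = e.
The smallest positive k with tᵏ = e is 14, so |⟨t⟩| = 14.

Answer: 14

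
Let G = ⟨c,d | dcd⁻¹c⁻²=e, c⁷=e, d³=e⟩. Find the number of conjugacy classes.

The conjugacy classes (representative and size) are:
  [e] (size 1), [c²] (size 3), [c⁵] (size 3), [d] (size 7), [d²] (size 7).
Class equation: 1 + 3 + 3 + 7 + 7 = 21 = |G|. So G has 5 conjugacy classes.

Answer: 5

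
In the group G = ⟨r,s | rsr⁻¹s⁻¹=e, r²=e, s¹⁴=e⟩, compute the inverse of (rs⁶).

The order of (rs⁶) is 14 (smallest k with (rs⁶)ᵏ = e), so (rs⁶)⁻¹ = (rs⁶)¹³ = rs⁸.
Check: (rs⁶) · (rs⁸) → (rs⁶) · r = s⁶;   (s⁶) · s⁸ = e, giving e as required.

Answer: rs⁸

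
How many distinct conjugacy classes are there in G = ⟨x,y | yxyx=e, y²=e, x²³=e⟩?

The conjugacy classes (representative and size) are:
  [e] (size 1), [x] (size 2), [x²¹] (size 2), [x²⁰] (size 2), [x⁴] (size 2), [x¹⁸] (size 2), [x⁶] (size 2), [x¹⁶] (size 2), [x⁸] (size 2), [x⁹] (size 2), [x¹⁰] (size 2), [x¹²] (size 2), [x¹⁸y] (size 23).
Class equation: 1 + 2 + 2 + 2 + 2 + 2 + 2 + 2 + 2 + 2 + 2 + 2 + 23 = 46 = |G|. So G has 13 conjugacy classes.

Answer: 13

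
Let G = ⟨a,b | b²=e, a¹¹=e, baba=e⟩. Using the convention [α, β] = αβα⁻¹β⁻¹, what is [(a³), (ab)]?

[(a³), (ab)] = (a³)·(ab)·(a³)⁻¹·(ab)⁻¹.
  (a³) · (ab) = a⁴b
  (a⁴b) · (a⁸) = a⁷b
  (a⁷b) · (ab) = a⁶

Answer: a⁶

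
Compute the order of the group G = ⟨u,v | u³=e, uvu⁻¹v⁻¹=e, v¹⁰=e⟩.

Enumerate words in the generators, reducing via the relations: the distinct elements are
  {e, u, v, uv, u², v², v³, v⁴, v⁵, v⁶, v⁷, v⁸, v⁹, uv², uv³, uv⁴, uv⁵, uv⁶, uv⁷, uv⁸, uv⁹, u²v, u²v², u²v³, u²v⁴, u²v⁵, u²v⁶, u²v⁷, u²v⁸, u²v⁹}.
No further products give new elements, so |G| = 30.

Answer: 30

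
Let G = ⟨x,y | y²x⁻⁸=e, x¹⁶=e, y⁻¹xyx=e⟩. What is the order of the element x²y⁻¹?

Compute successive powers until reaching e:
  (x²y⁻¹)¹ = x²y⁻¹, (x²y⁻¹)² = x⁸, (x²y⁻¹)³ = x²y, (x²y⁻¹)⁴ = e.
The smallest positive k with (x²y⁻¹)ᵏ = e is 4.

Answer: 4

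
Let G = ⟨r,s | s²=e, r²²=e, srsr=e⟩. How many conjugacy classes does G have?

The conjugacy classes (representative and size) are:
  [e] (size 1), [r] (size 2), [r²] (size 2), [r¹⁹] (size 2), [r⁴] (size 2), [r⁵] (size 2), [r⁶] (size 2), [r⁷] (size 2), [r⁸] (size 2), [r¹³] (size 2), [r¹⁰] (size 2), [r¹¹] (size 1), [r⁶s] (size 11), [rs] (size 11).
Class equation: 1 + 2 + 2 + 2 + 2 + 2 + 2 + 2 + 2 + 2 + 2 + 1 + 11 + 11 = 44 = |G|. So G has 14 conjugacy classes.

Answer: 14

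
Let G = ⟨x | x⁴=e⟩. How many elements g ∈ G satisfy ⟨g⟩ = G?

G is cyclic of order 4. An element generates G iff its order is 4, and a cyclic group of order 4 has exactly φ(4) = 2 such elements.

Answer: 2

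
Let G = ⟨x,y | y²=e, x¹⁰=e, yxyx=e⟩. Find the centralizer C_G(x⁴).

⟨x⁴⟩ ⊆ C_G(x⁴) since powers of x⁴ commute with x⁴; so |C_G(x⁴)| ≥ |⟨x⁴⟩| = 5.
By orbit–stabilizer, |C_G(x⁴)| = |G| / |conj. class of x⁴| = 20 / 2 = 10.
The 10 elements commuting with x⁴ are {e, x, x², x³, x⁴, x⁵, x⁶, x⁷, x⁸, x⁹}.

Answer: {e, x, x², x³, x⁴, x⁵, x⁶, x⁷, x⁸, x⁹}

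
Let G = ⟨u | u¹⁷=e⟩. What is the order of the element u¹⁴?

Compute successive powers until reaching e:
  (u¹⁴)¹ = u¹⁴, (u¹⁴)² = u¹¹, (u¹⁴)³ = u⁸, (u¹⁴)⁴ = u⁵, (u¹⁴)⁵ = u², (u¹⁴)⁶ = u¹⁶, (u¹⁴)⁷ = u¹³, (u¹⁴)⁸ = u¹⁰, (u¹⁴)⁹ = u⁷, (u¹⁴)¹⁰ = u⁴, (u¹⁴)¹¹ = u, (u¹⁴)¹² = u¹⁵, (u¹⁴)¹³ = u¹², (u¹⁴)¹⁴ = u⁹, (u¹⁴)¹⁵ = u⁶, (u¹⁴)¹⁶ = u³, (u¹⁴)¹⁷ = e.
The smallest positive k with (u¹⁴)ᵏ = e is 17.

Answer: 17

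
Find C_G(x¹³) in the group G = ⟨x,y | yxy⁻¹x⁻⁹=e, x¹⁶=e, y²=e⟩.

⟨x¹³⟩ ⊆ C_G(x¹³) since powers of x¹³ commute with x¹³; so |C_G(x¹³)| ≥ |⟨x¹³⟩| = 16.
By orbit–stabilizer, |C_G(x¹³)| = |G| / |conj. class of x¹³| = 32 / 2 = 16.
The 16 elements commuting with x¹³ are {e, x, x², x³, x⁴, x⁵, x⁶, x⁷, x⁸, x⁹, x¹⁰, x¹¹, x¹², x¹³, x¹⁴, x¹⁵}.

Answer: {e, x, x², x³, x⁴, x⁵, x⁶, x⁷, x⁸, x⁹, x¹⁰, x¹¹, x¹², x¹³, x¹⁴, x¹⁵}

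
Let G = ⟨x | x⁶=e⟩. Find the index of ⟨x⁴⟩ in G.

First find ord(x⁴) by computing successive powers:
  (x⁴)¹ = x⁴, (x⁴)² = x², (x⁴)³ = e.
So |⟨x⁴⟩| = ord(x⁴) = 3. With |G| = 6, by Lagrange [G : ⟨x⁴⟩] = 6/3 = 2.

Answer: 2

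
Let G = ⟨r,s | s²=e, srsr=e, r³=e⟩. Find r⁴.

Compute successive powers of r, reducing at each step:
  r²: r · r = r²
  r³: (r²) · r = e
  r⁴: e · r = r

Answer: r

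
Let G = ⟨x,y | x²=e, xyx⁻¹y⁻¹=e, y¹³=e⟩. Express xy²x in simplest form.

Multiply left to right, reducing at each step:
  x · y² = xy²
  (xy²) · x = y²

Answer: y²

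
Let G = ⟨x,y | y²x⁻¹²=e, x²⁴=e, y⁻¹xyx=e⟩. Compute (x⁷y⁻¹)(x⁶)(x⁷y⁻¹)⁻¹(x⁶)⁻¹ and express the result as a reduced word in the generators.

[(x⁷y⁻¹), (x⁶)] = (x⁷y⁻¹)·(x⁶)·(x⁷y⁻¹)⁻¹·(x⁶)⁻¹.
  (x⁷y⁻¹) · (x⁶) = xy⁻¹
  (xy⁻¹) · (x⁷y) = x¹⁸
  (x¹⁸) · (x¹⁸) = x¹²

Answer: x¹²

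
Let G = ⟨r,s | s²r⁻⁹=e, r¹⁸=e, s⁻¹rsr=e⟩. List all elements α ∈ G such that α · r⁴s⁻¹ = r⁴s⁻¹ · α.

⟨r⁴s⁻¹⟩ ⊆ C_G(r⁴s⁻¹) since powers of r⁴s⁻¹ commute with r⁴s⁻¹; so |C_G(r⁴s⁻¹)| ≥ |⟨r⁴s⁻¹⟩| = 4.
By orbit–stabilizer, |C_G(r⁴s⁻¹)| = |G| / |conj. class of r⁴s⁻¹| = 36 / 9 = 4.
The 4 elements commuting with r⁴s⁻¹ are {e, r⁹, r⁴s, r⁴s⁻¹}.

Answer: {e, r⁹, r⁴s, r⁴s⁻¹}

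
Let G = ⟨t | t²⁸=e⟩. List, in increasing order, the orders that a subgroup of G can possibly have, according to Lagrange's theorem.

|G| = 28 = 2² · 7. By Lagrange's theorem the order of any subgroup divides 28; the divisors of 28 are 1, 2, 4, 7, 14, 28.

Answer: 1, 2, 4, 7, 14, 28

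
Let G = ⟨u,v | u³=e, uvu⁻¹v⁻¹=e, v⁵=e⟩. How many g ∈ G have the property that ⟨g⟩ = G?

G is cyclic of order 15. An element generates G iff its order is 15, and a cyclic group of order 15 has exactly φ(15) = 8 such elements.

Answer: 8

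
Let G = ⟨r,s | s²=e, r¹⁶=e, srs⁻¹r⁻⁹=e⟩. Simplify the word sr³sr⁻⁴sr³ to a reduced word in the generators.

Multiply left to right, reducing at each step:
  s · r³ = r¹¹s
  (r¹¹s) · s = r¹¹
  (r¹¹) · r⁻⁴ = r⁷
  (r⁷) · s = r⁷s
  (r⁷s) · r³ = r²s

Answer: r²s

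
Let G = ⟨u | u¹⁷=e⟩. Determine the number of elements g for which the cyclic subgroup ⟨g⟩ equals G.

G is cyclic of order 17. An element generates G iff its order is 17, and a cyclic group of order 17 has exactly φ(17) = 16 such elements.

Answer: 16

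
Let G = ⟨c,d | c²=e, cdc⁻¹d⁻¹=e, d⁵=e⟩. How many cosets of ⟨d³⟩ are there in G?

First find ord(d³) by computing successive powers:
  (d³)¹ = d³, (d³)² = d, (d³)³ = d⁴, (d³)⁴ = d², (d³)⁵ = e.
So |⟨d³⟩| = ord(d³) = 5. With |G| = 10, by Lagrange [G : ⟨d³⟩] = 10/5 = 2.

Answer: 2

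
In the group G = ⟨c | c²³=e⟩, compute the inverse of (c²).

The order of (c²) is 23 (smallest k with (c²)ᵏ = e), so (c²)⁻¹ = (c²)²² = c²¹.
Check: (c²) · (c²¹) → (c²) · c²¹ = e, giving e as required.

Answer: c²¹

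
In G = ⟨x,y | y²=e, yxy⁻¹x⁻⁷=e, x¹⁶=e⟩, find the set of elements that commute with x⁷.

⟨x⁷⟩ ⊆ C_G(x⁷) since powers of x⁷ commute with x⁷; so |C_G(x⁷)| ≥ |⟨x⁷⟩| = 16.
By orbit–stabilizer, |C_G(x⁷)| = |G| / |conj. class of x⁷| = 32 / 2 = 16.
The 16 elements commuting with x⁷ are {e, x, x², x³, x⁴, x⁵, x⁶, x⁷, x⁸, x⁹, x¹⁰, x¹¹, x¹², x¹³, x¹⁴, x¹⁵}.

Answer: {e, x, x², x³, x⁴, x⁵, x⁶, x⁷, x⁸, x⁹, x¹⁰, x¹¹, x¹², x¹³, x¹⁴, x¹⁵}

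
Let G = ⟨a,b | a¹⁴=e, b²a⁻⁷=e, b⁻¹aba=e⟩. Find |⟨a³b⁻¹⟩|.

|⟨a³b⁻¹⟩| equals the order of a³b⁻¹. Compute successive powers until reaching e:
  (a³b⁻¹)¹ = a³b⁻¹, (a³b⁻¹)² = a⁷, (a³b⁻¹)³ = a³b, (a³b⁻¹)⁴ = e.
The smallest positive k with (a³b⁻¹)ᵏ = e is 4, so |⟨a³b⁻¹⟩| = 4.

Answer: 4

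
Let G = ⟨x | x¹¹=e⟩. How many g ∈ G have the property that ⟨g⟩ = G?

G is cyclic of order 11. An element generates G iff its order is 11, and a cyclic group of order 11 has exactly φ(11) = 10 such elements.

Answer: 10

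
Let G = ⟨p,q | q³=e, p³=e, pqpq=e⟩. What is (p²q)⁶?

Compute successive powers of (p²q), reducing at each step:
  (p²q)²: (p²q) · p² = pq²p;   (pq²p) · q = q²p
  (p²q)³: (q²p) · p² = q²;   (q²) · q = e
  (p²q)⁴: e · p² = p²;   (p²) · q = p²q
  (p²q)⁵: (p²q) · p² = pq²p;   (pq²p) · q = q²p
  (p²q)⁶: (q²p) · p² = q²;   (q²) · q = e

Answer: e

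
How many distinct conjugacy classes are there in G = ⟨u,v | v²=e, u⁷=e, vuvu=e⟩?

The conjugacy classes (representative and size) are:
  [e] (size 1), [u⁶] (size 2), [u⁵] (size 2), [u⁴] (size 2), [uv] (size 7).
Class equation: 1 + 2 + 2 + 2 + 7 = 14 = |G|. So G has 5 conjugacy classes.

Answer: 5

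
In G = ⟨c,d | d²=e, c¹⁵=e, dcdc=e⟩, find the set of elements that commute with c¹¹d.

⟨c¹¹d⟩ ⊆ C_G(c¹¹d) since powers of c¹¹d commute with c¹¹d; so |C_G(c¹¹d)| ≥ |⟨c¹¹d⟩| = 2.
By orbit–stabilizer, |C_G(c¹¹d)| = |G| / |conj. class of c¹¹d| = 30 / 15 = 2.
The 2 elements commuting with c¹¹d are {e, c¹¹d}.

Answer: {e, c¹¹d}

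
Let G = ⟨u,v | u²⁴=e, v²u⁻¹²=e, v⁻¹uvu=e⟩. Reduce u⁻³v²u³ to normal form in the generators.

Multiply left to right, reducing at each step:
  (u²¹) · v² = u⁹
  (u⁹) · u³ = u¹²

Answer: u¹²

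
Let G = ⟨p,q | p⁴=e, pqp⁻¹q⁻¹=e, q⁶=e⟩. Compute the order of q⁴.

Compute successive powers until reaching e:
  (q⁴)¹ = q⁴, (q⁴)² = q², (q⁴)³ = e.
The smallest positive k with (q⁴)ᵏ = e is 3.

Answer: 3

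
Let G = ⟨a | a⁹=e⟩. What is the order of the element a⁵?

Compute successive powers until reaching e:
  (a⁵)¹ = a⁵, (a⁵)² = a, (a⁵)³ = a⁶, (a⁵)⁴ = a², (a⁵)⁵ = a⁷, (a⁵)⁶ = a³, (a⁵)⁷ = a⁸, (a⁵)⁸ = a⁴, (a⁵)⁹ = e.
The smallest positive k with (a⁵)ᵏ = e is 9.

Answer: 9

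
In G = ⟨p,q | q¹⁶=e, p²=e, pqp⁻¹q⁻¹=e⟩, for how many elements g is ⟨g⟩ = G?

⟨g⟩ = G would require ord(g) = |G| = 32, but the maximum element order in G is 16 < 32. So G is not cyclic and no single element generates it: the count is 0.

Answer: 0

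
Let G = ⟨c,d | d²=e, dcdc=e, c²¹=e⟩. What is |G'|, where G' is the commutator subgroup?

G' = [G, G] is generated by all commutators. The generator-pair commutators are: [c, d] = c².
The subgroup they normally generate is {e, c, c², c³, c⁴, c⁵, c⁶, c⁷, c⁸, c⁹, c¹⁰, c¹¹, c¹², c¹³, c¹⁴, c¹⁵, c¹⁶, c¹⁷, c¹⁸, c¹⁹, c²⁰}, of order 21.
Check: |G/G'| = 42/21 = 2 is the order of the abelianisation.

Answer: 21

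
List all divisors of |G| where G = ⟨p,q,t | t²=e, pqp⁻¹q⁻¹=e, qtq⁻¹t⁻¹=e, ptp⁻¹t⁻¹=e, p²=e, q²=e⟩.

|G| = 8 = 2³. By Lagrange's theorem the order of any subgroup divides 8; the divisors of 8 are 1, 2, 4, 8.

Answer: 1, 2, 4, 8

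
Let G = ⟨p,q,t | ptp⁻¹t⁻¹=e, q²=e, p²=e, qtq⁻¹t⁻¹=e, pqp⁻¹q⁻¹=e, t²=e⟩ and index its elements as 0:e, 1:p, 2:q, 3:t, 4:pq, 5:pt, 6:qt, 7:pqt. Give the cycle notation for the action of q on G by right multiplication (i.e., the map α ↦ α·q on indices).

(0 2)(1 4)(3 6)(5 7)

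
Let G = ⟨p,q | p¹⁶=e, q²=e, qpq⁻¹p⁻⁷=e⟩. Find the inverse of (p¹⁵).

The order of (p¹⁵) is 16 (smallest k with (p¹⁵)ᵏ = e), so (p¹⁵)⁻¹ = (p¹⁵)¹⁵ = p.
Check: (p¹⁵) · p → (p¹⁵) · p = e, giving e as required.

Answer: p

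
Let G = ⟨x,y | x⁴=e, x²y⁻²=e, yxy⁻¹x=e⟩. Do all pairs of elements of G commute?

x·y = xy but y·x = xy⁻¹, so x·y ≠ y·x and G is not abelian.

Answer: No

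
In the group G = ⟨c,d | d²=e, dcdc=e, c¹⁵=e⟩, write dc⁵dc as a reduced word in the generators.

Multiply left to right, reducing at each step:
  d · c⁵ = c¹⁰d
  (c¹⁰d) · d = c¹⁰
  (c¹⁰) · c = c¹¹

Answer: c¹¹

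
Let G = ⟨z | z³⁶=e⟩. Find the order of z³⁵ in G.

Compute successive powers until reaching e:
  (z³⁵)¹ = z³⁵, (z³⁵)² = z³⁴, (z³⁵)³ = z³³, (z³⁵)⁴ = z³², (z³⁵)⁵ = z³¹, (z³⁵)⁶ = z³⁰, (z³⁵)⁷ = z²⁹, (z³⁵)⁸ = z²⁸, (z³⁵)⁹ = z²⁷, (z³⁵)¹⁰ = z²⁶, (z³⁵)¹¹ = z²⁵, (z³⁵)¹² = z²⁴, (z³⁵)¹³ = z²³, (z³⁵)¹⁴ = z²², (z³⁵)¹⁵ = z²¹, (z³⁵)¹⁶ = z²⁰, (z³⁵)¹⁷ = z¹⁹, (z³⁵)¹⁸ = z¹⁸, (z³⁵)¹⁹ = z¹⁷, (z³⁵)²⁰ = z¹⁶, (z³⁵)²¹ = z¹⁵, (z³⁵)²² = z¹⁴, (z³⁵)²³ = z¹³, (z³⁵)²⁴ = z¹², (z³⁵)²⁵ = z¹¹, (z³⁵)²⁶ = z¹⁰, (z³⁵)²⁷ = z⁹, (z³⁵)²⁸ = z⁸, (z³⁵)²⁹ = z⁷, (z³⁵)³⁰ = z⁶, (z³⁵)³¹ = z⁵, (z³⁵)³² = z⁴, (z³⁵)³³ = z³, (z³⁵)³⁴ = z², (z³⁵)³⁵ = z, (z³⁵)³⁶ = e.
The smallest positive k with (z³⁵)ᵏ = e is 36.

Answer: 36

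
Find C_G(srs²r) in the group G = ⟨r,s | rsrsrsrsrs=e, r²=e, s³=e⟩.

⟨srs²r⟩ ⊆ C_G(srs²r) since powers of srs²r commute with srs²r; so |C_G(srs²r)| ≥ |⟨srs²r⟩| = 5.
By orbit–stabilizer, |C_G(srs²r)| = |G| / |conj. class of srs²r| = 60 / 12 = 5.
The 5 elements commuting with srs²r are {e, srs²r, rsrs², srs²rsrs²r, rsrs²rsrs²}.

Answer: {e, srs²r, rsrs², srs²rsrs²r, rsrs²rsrs²}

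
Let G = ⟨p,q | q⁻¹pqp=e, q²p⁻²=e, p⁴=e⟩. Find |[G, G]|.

G' = [G, G] is generated by all commutators. The generator-pair commutators are: [p, q] = p².
The subgroup they normally generate is {e, p²}, of order 2.
Check: |G/G'| = 8/2 = 4 is the order of the abelianisation.

Answer: 2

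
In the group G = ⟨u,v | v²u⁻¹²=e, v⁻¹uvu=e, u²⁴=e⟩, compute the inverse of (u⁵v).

The order of (u⁵v) is 4 (smallest k with (u⁵v)ᵏ = e), so (u⁵v)⁻¹ = (u⁵v)³ = u⁵v⁻¹.
Check: (u⁵v) · (u⁵v⁻¹) → (u⁵v) · u⁵ = v;   v · v⁻¹ = e, giving e as required.

Answer: u⁵v⁻¹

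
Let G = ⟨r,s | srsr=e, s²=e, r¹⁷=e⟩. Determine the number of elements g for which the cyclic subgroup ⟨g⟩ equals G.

⟨g⟩ = G would require ord(g) = |G| = 34, but the maximum element order in G is 17 < 34. So G is not cyclic and no single element generates it: the count is 0.

Answer: 0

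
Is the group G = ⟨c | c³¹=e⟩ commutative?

G has a single generator, so G is cyclic and hence abelian.

Answer: Yes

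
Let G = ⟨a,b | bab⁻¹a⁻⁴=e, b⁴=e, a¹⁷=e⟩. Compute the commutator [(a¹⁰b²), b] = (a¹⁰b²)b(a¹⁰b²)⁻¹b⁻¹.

[(a¹⁰b²), b] = (a¹⁰b²)·b·(a¹⁰b²)⁻¹·b⁻¹.
  (a¹⁰b²) · b = a¹⁰b³
  (a¹⁰b³) · (a¹⁰b²) = a⁴b
  (a⁴b) · (b³) = a⁴

Answer: a⁴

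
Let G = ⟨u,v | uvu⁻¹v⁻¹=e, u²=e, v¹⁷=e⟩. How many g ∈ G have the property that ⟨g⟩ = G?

G is cyclic of order 34. An element generates G iff its order is 34, and a cyclic group of order 34 has exactly φ(34) = 16 such elements.

Answer: 16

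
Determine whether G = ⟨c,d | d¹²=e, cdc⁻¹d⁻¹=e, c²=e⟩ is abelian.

Each pair of generators commutes: c·d = cd = d·c. Since the generators pairwise commute, every element of G commutes with every other, so G is abelian.

Answer: Yes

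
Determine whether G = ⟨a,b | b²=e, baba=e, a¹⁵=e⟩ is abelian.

a·b = ab but b·a = a¹⁴b, so a·b ≠ b·a and G is not abelian.

Answer: No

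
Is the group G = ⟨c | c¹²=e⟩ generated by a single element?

|G| = 12. The element c has order 12 (its powers give 12 distinct elements), so ⟨c⟩ = G and G is cyclic.

Answer: Yes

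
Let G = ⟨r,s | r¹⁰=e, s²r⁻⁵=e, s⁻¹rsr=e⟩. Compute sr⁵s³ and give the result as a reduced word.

Multiply left to right, reducing at each step:
  s · r⁵ = s⁻¹
  (s⁻¹) · s³ = r⁵

Answer: r⁵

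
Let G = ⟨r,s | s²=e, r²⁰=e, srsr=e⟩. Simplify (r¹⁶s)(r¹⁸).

Compute (r¹⁶s) · (r¹⁸) by multiplying left to right and reducing via the relations at each step:
  (r¹⁶s) · r¹⁸ = r¹⁸s

Answer: r¹⁸s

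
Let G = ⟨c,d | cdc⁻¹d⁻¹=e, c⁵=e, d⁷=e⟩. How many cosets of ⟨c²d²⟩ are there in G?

First find ord(c²d²) by computing successive powers:
  (c²d²)¹ = c²d², (c²d²)² = c⁴d⁴, (c²d²)³ = cd⁶, (c²d²)⁴ = c³d, (c²d²)⁵ = d³, (c²d²)⁶ = c²d⁵, (c²d²)⁷ = c⁴, (c²d²)⁸ = cd², (c²d²)⁹ = c³d⁴, (c²d²)¹⁰ = d⁶, (c²d²)¹¹ = c²d, (c²d²)¹² = c⁴d³, (c²d²)¹³ = cd⁵, (c²d²)¹⁴ = c³, (c²d²)¹⁵ = d², (c²d²)¹⁶ = c²d⁴, (c²d²)¹⁷ = c⁴d⁶, (c²d²)¹⁸ = cd, (c²d²)¹⁹ = c³d³, (c²d²)²⁰ = d⁵, (c²d²)²¹ = c², (c²d²)²² = c⁴d², (c²d²)²³ = cd⁴, (c²d²)²⁴ = c³d⁶, (c²d²)²⁵ = d, (c²d²)²⁶ = c²d³, (c²d²)²⁷ = c⁴d⁵, (c²d²)²⁸ = c, (c²d²)²⁹ = c³d², (c²d²)³⁰ = d⁴, (c²d²)³¹ = c²d⁶, (c²d²)³² = c⁴d, (c²d²)³³ = cd³, (c²d²)³⁴ = c³d⁵, (c²d²)³⁵ = e.
So |⟨c²d²⟩| = ord(c²d²) = 35. With |G| = 35, by Lagrange [G : ⟨c²d²⟩] = 35/35 = 1.

Answer: 1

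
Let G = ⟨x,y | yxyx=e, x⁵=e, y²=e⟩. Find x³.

Compute successive powers of x, reducing at each step:
  x²: x · x = x²
  x³: (x²) · x = x³

Answer: x³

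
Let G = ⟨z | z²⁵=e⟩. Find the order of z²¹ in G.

Compute successive powers until reaching e:
  (z²¹)¹ = z²¹, (z²¹)² = z¹⁷, (z²¹)³ = z¹³, (z²¹)⁴ = z⁹, (z²¹)⁵ = z⁵, (z²¹)⁶ = z, (z²¹)⁷ = z²², (z²¹)⁸ = z¹⁸, (z²¹)⁹ = z¹⁴, (z²¹)¹⁰ = z¹⁰, (z²¹)¹¹ = z⁶, (z²¹)¹² = z², (z²¹)¹³ = z²³, (z²¹)¹⁴ = z¹⁹, (z²¹)¹⁵ = z¹⁵, (z²¹)¹⁶ = z¹¹, (z²¹)¹⁷ = z⁷, (z²¹)¹⁸ = z³, (z²¹)¹⁹ = z²⁴, (z²¹)²⁰ = z²⁰, (z²¹)²¹ = z¹⁶, (z²¹)²² = z¹², (z²¹)²³ = z⁸, (z²¹)²⁴ = z⁴, (z²¹)²⁵ = e.
The smallest positive k with (z²¹)ᵏ = e is 25.

Answer: 25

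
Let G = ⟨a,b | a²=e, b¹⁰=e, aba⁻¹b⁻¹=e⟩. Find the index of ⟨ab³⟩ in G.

First find ord(ab³) by computing successive powers:
  (ab³)¹ = ab³, (ab³)² = b⁶, (ab³)³ = ab⁹, (ab³)⁴ = b², (ab³)⁵ = ab⁵, (ab³)⁶ = b⁸, (ab³)⁷ = ab, (ab³)⁸ = b⁴, (ab³)⁹ = ab⁷, (ab³)¹⁰ = e.
So |⟨ab³⟩| = ord(ab³) = 10. With |G| = 20, by Lagrange [G : ⟨ab³⟩] = 20/10 = 2.

Answer: 2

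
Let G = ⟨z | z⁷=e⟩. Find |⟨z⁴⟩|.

|⟨z⁴⟩| equals the order of z⁴. Compute successive powers until reaching e:
  (z⁴)¹ = z⁴, (z⁴)² = z, (z⁴)³ = z⁵, (z⁴)⁴ = z², (z⁴)⁵ = z⁶, (z⁴)⁶ = z³, (z⁴)⁷ = e.
The smallest positive k with (z⁴)ᵏ = e is 7, so |⟨z⁴⟩| = 7.

Answer: 7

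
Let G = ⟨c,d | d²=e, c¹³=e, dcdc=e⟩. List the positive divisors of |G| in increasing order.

|G| = 26 = 2 · 13. By Lagrange's theorem the order of any subgroup divides 26; the divisors of 26 are 1, 2, 13, 26.

Answer: 1, 2, 13, 26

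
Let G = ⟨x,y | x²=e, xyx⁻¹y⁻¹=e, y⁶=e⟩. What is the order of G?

Enumerate words in the generators, reducing via the relations: the distinct elements are
  {e, x, y, xy, y², y³, y⁴, y⁵, xy², xy³, xy⁴, xy⁵}.
No further products give new elements, so |G| = 12.

Answer: 12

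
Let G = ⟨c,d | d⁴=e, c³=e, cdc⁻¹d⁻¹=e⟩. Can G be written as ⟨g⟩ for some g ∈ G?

|G| = 12. The element cd has order 12 (its powers give 12 distinct elements), so ⟨cd⟩ = G and G is cyclic.

Answer: Yes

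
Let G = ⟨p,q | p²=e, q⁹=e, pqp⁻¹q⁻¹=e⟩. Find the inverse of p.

The order of p is 2 (smallest k with pᵏ = e), so p⁻¹ = p¹ = p.
Check: p · p → p · p = e, giving e as required.

Answer: p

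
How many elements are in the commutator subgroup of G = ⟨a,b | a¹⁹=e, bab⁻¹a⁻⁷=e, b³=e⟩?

G' = [G, G] is generated by all commutators. The generator-pair commutators are: [a, b] = a¹³.
The subgroup they normally generate is {e, a, a², a³, a⁴, a⁵, a⁶, a⁷, a⁸, a⁹, a¹⁰, a¹¹, a¹², a¹³, a¹⁴, a¹⁵, a¹⁶, a¹⁷, a¹⁸}, of order 19.
Check: |G/G'| = 57/19 = 3 is the order of the abelianisation.

Answer: 19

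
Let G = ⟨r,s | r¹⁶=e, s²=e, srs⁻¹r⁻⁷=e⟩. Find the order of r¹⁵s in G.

Compute successive powers until reaching e:
  (r¹⁵s)¹ = r¹⁵s, (r¹⁵s)² = r⁸, (r¹⁵s)³ = r⁷s, (r¹⁵s)⁴ = e.
The smallest positive k with (r¹⁵s)ᵏ = e is 4.

Answer: 4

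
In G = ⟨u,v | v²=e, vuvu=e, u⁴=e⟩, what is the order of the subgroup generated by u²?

|⟨u²⟩| equals the order of u². Compute successive powers until reaching e:
  (u²)¹ = u², (u²)² = e.
The smallest positive k with (u²)ᵏ = e is 2, so |⟨u²⟩| = 2.

Answer: 2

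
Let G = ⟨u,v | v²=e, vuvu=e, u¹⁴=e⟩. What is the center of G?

An element z ∈ Z(G) iff z commutes with every generator.
For example u⁷ is central: (u⁷)·u = u⁸ = u·(u⁷); (u⁷)·v = u⁷v = v·(u⁷).
Whereas u ∉ Z(G) since u·v = uv ≠ u¹³v = v·u.
Checking each of the 28 elements this way gives Z(G) = {e, u⁷}, of order 2.

Answer: {e, u⁷}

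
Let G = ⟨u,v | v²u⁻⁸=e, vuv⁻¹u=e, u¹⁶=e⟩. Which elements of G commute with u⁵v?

⟨u⁵v⟩ ⊆ C_G(u⁵v) since powers of u⁵v commute with u⁵v; so |C_G(u⁵v)| ≥ |⟨u⁵v⟩| = 4.
By orbit–stabilizer, |C_G(u⁵v)| = |G| / |conj. class of u⁵v| = 32 / 8 = 4.
The 4 elements commuting with u⁵v are {e, u⁸, u⁵v, u⁵v⁻¹}.

Answer: {e, u⁸, u⁵v, u⁵v⁻¹}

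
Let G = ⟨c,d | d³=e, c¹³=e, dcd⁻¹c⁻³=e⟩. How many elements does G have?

Enumerate words in the generators, reducing via the relations: the distinct elements are
  {c, d, e, cd, c², c³, c⁴, c⁵, c⁶, c⁷, c⁸, c⁹, d², cd², c²d, c³d, c¹², c¹¹, c¹⁰, c⁴d, c⁵d, c⁶d, c⁷d, c⁸d, c⁹d, c²d², c³d², c¹²d, c¹¹d, c¹⁰d, c⁴d², c⁵d², c⁶d², c⁷d², c⁸d², c⁹d², c¹²d², c¹¹d², c¹⁰d²}.
No further products give new elements, so |G| = 39.

Answer: 39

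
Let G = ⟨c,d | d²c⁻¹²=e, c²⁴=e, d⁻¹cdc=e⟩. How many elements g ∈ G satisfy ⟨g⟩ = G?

⟨g⟩ = G would require ord(g) = |G| = 48, but the maximum element order in G is 24 < 48. So G is not cyclic and no single element generates it: the count is 0.

Answer: 0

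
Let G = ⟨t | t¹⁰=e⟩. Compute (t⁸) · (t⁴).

Compute (t⁸) · (t⁴) by multiplying left to right and reducing via the relations at each step:
  (t⁸) · t⁴ = t²

Answer: t²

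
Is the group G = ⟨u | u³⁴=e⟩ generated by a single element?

|G| = 34. The element u has order 34 (its powers give 34 distinct elements), so ⟨u⟩ = G and G is cyclic.

Answer: Yes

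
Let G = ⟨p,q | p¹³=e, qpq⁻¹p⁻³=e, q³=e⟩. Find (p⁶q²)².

Compute successive powers of (p⁶q²), reducing at each step:
  (p⁶q²)²: (p⁶q²) · p⁶ = p⁸q²;   (p⁸q²) · q² = p⁸q

Answer: p⁸q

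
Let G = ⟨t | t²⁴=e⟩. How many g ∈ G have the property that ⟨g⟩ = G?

G is cyclic of order 24. An element generates G iff its order is 24, and a cyclic group of order 24 has exactly φ(24) = 8 such elements.

Answer: 8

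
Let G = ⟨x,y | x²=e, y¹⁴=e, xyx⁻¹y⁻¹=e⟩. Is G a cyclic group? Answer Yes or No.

|G| = 28, but the maximum element order in G is 14 < 28. No single element generates all of G, so G is not cyclic.

Answer: No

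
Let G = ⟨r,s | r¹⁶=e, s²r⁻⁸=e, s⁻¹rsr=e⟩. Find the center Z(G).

An element z ∈ Z(G) iff z commutes with every generator.
For example r⁸ is central: (r⁸)·r = r⁹ = r·(r⁸); (r⁸)·s = s⁻¹ = s·(r⁸).
Whereas r ∉ Z(G) since r·s = rs ≠ r⁷s⁻¹ = s·r.
Checking each of the 32 elements this way gives Z(G) = {e, r⁸}, of order 2.

Answer: {e, r⁸}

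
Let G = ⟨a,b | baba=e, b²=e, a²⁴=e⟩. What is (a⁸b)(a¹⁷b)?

Compute (a⁸b) · (a¹⁷b) by multiplying left to right and reducing via the relations at each step:
  (a⁸b) · a¹⁷ = a¹⁵b
  (a¹⁵b) · b = a¹⁵

Answer: a¹⁵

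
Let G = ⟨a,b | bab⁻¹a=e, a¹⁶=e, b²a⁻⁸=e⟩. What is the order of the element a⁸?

Compute successive powers until reaching e:
  (a⁸)¹ = a⁸, (a⁸)² = e.
The smallest positive k with (a⁸)ᵏ = e is 2.

Answer: 2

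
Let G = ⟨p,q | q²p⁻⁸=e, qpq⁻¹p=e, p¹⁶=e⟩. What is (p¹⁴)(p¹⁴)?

Compute (p¹⁴) · (p¹⁴) by multiplying left to right and reducing via the relations at each step:
  (p¹⁴) · p¹⁴ = p¹²

Answer: p¹²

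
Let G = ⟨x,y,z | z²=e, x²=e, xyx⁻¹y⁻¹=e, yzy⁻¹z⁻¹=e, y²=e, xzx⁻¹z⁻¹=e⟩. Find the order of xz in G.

Compute successive powers until reaching e:
  (xz)¹ = xz, (xz)² = e.
The smallest positive k with (xz)ᵏ = e is 2.

Answer: 2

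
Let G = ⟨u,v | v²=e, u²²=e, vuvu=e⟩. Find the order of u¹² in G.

Compute successive powers until reaching e:
  (u¹²)¹ = u¹², (u¹²)² = u², (u¹²)³ = u¹⁴, (u¹²)⁴ = u⁴, (u¹²)⁵ = u¹⁶, (u¹²)⁶ = u⁶, (u¹²)⁷ = u¹⁸, (u¹²)⁸ = u⁸, (u¹²)⁹ = u²⁰, (u¹²)¹⁰ = u¹⁰, (u¹²)¹¹ = e.
The smallest positive k with (u¹²)ᵏ = e is 11.

Answer: 11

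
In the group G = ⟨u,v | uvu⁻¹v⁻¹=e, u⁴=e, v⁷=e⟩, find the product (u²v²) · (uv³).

Compute (u²v²) · (uv³) by multiplying left to right and reducing via the relations at each step:
  (u²v²) · u = u³v²
  (u³v²) · v³ = u³v⁵

Answer: u³v⁵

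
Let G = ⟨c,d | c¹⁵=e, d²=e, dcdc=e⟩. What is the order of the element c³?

Compute successive powers until reaching e:
  (c³)¹ = c³, (c³)² = c⁶, (c³)³ = c⁹, (c³)⁴ = c¹², (c³)⁵ = e.
The smallest positive k with (c³)ᵏ = e is 5.

Answer: 5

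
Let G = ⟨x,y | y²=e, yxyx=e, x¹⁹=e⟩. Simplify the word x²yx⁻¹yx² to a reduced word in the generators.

Multiply left to right, reducing at each step:
  (x²) · y = x²y
  (x²y) · x⁻¹ = x³y
  (x³y) · y = x³
  (x³) · x² = x⁵

Answer: x⁵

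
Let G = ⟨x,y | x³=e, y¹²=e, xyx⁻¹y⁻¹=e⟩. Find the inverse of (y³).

The order of (y³) is 4 (smallest k with (y³)ᵏ = e), so (y³)⁻¹ = (y³)³ = y⁹.
Check: (y³) · (y⁹) → (y³) · y⁹ = e, giving e as required.

Answer: y⁹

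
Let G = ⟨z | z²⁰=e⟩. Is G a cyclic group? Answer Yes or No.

|G| = 20. The element z has order 20 (its powers give 20 distinct elements), so ⟨z⟩ = G and G is cyclic.

Answer: Yes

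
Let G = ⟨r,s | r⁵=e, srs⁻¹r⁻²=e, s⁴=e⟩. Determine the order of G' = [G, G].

G' = [G, G] is generated by all commutators. The generator-pair commutators are: [r, s] = r⁴.
The subgroup they normally generate is {e, r, r², r³, r⁴}, of order 5.
Check: |G/G'| = 20/5 = 4 is the order of the abelianisation.

Answer: 5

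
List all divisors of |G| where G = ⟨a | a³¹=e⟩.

|G| = 31 = 31. By Lagrange's theorem the order of any subgroup divides 31; the divisors of 31 are 1, 31.

Answer: 1, 31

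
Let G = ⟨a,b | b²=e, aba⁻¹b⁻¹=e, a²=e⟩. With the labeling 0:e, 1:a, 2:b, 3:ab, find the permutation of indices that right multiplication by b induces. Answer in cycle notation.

(0 2)(1 3)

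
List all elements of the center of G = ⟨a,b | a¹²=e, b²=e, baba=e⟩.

An element z ∈ Z(G) iff z commutes with every generator.
For example a⁶ is central: (a⁶)·a = a⁷ = a·(a⁶); (a⁶)·b = a⁶b = b·(a⁶).
Whereas a ∉ Z(G) since a·b = ab ≠ a¹¹b = b·a.
Checking each of the 24 elements this way gives Z(G) = {e, a⁶}, of order 2.

Answer: {e, a⁶}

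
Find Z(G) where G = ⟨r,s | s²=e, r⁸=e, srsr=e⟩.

An element z ∈ Z(G) iff z commutes with every generator.
For example r⁴ is central: (r⁴)·r = r⁵ = r·(r⁴); (r⁴)·s = r⁴s = s·(r⁴).
Whereas r ∉ Z(G) since r·s = rs ≠ r⁷s = s·r.
Checking each of the 16 elements this way gives Z(G) = {e, r⁴}, of order 2.

Answer: {e, r⁴}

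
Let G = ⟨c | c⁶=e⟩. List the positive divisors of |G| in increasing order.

|G| = 6 = 2 · 3. By Lagrange's theorem the order of any subgroup divides 6; the divisors of 6 are 1, 2, 3, 6.

Answer: 1, 2, 3, 6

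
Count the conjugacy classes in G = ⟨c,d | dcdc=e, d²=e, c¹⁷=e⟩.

The conjugacy classes (representative and size) are:
  [e] (size 1), [c¹⁶] (size 2), [c²] (size 2), [c³] (size 2), [c¹³] (size 2), [c¹²] (size 2), [c⁶] (size 2), [c¹⁰] (size 2), [c⁹] (size 2), [c⁷d] (size 17).
Class equation: 1 + 2 + 2 + 2 + 2 + 2 + 2 + 2 + 2 + 17 = 34 = |G|. So G has 10 conjugacy classes.

Answer: 10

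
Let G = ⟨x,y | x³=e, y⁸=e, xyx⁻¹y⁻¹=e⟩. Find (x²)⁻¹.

The order of (x²) is 3 (smallest k with (x²)ᵏ = e), so (x²)⁻¹ = (x²)² = x.
Check: (x²) · x → (x²) · x = e, giving e as required.

Answer: x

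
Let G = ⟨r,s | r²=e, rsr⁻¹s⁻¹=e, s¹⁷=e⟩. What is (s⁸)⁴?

Compute successive powers of (s⁸), reducing at each step:
  (s⁸)²: (s⁸) · s⁸ = s¹⁶
  (s⁸)³: (s¹⁶) · s⁸ = s⁷
  (s⁸)⁴: (s⁷) · s⁸ = s¹⁵

Answer: s¹⁵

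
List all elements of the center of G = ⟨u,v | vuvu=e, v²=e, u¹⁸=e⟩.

An element z ∈ Z(G) iff z commutes with every generator.
For example u⁹ is central: (u⁹)·u = u¹⁰ = u·(u⁹); (u⁹)·v = u⁹v = v·(u⁹).
Whereas u ∉ Z(G) since u·v = uv ≠ u¹⁷v = v·u.
Checking each of the 36 elements this way gives Z(G) = {e, u⁹}, of order 2.

Answer: {e, u⁹}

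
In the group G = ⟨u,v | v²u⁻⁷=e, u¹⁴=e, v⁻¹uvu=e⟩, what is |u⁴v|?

Compute successive powers until reaching e:
  (u⁴v)¹ = u⁴v, (u⁴v)² = u⁷, (u⁴v)³ = u⁴v⁻¹, (u⁴v)⁴ = e.
The smallest positive k with (u⁴v)ᵏ = e is 4.

Answer: 4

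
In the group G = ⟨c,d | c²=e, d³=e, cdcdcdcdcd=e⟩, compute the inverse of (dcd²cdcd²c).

The order of (dcd²cdcd²c) is 5 (smallest k with (dcd²cdcd²c)ᵏ = e), so (dcd²cdcd²c)⁻¹ = (dcd²cdcd²c)⁴ = cdcd²cdcd².
Check: (dcd²cdcd²c) · (cdcd²cdcd²) → (dcd²cdcd²c) · c = dcd²cdcd²;   (dcd²cdcd²) · d = dcd²cdc;   (dcd²cdc) · c = dcd²cd;   (dcd²cd) · d² = dcd²c;   (dcd²c) · c = dcd²;   (dcd²) · d = dc;   (dc) · c = d;   d · d² = e, giving e as required.

Answer: cdcd²cdcd²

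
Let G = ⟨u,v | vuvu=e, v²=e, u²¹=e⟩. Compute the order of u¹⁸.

Compute successive powers until reaching e:
  (u¹⁸)¹ = u¹⁸, (u¹⁸)² = u¹⁵, (u¹⁸)³ = u¹², (u¹⁸)⁴ = u⁹, (u¹⁸)⁵ = u⁶, (u¹⁸)⁶ = u³, (u¹⁸)⁷ = e.
The smallest positive k with (u¹⁸)ᵏ = e is 7.

Answer: 7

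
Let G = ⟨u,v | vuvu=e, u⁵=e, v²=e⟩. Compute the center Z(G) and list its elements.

An element z ∈ Z(G) iff z commutes with every generator.
For example e is central: e·u = u = u·e; e·v = v = v·e.
Whereas u ∉ Z(G) since u·v = uv ≠ u⁴v = v·u.
Checking each of the 10 elements this way gives Z(G) = {e}, of order 1.

Answer: {e}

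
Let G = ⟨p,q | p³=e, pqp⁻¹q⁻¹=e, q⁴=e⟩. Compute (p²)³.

Compute successive powers of (p²), reducing at each step:
  (p²)²: (p²) · p² = p
  (p²)³: p · p² = e

Answer: e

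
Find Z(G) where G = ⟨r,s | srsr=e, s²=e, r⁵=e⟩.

An element z ∈ Z(G) iff z commutes with every generator.
For example e is central: e·r = r = r·e; e·s = s = s·e.
Whereas r ∉ Z(G) since r·s = rs ≠ r⁴s = s·r.
Checking each of the 10 elements this way gives Z(G) = {e}, of order 1.

Answer: {e}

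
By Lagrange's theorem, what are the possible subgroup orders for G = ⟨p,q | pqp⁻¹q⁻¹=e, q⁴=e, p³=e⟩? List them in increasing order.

|G| = 12 = 2² · 3. By Lagrange's theorem the order of any subgroup divides 12; the divisors of 12 are 1, 2, 3, 4, 6, 12.

Answer: 1, 2, 3, 4, 6, 12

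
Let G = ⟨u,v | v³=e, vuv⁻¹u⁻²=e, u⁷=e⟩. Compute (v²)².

Compute successive powers of (v²), reducing at each step:
  (v²)²: (v²) · v² = v

Answer: v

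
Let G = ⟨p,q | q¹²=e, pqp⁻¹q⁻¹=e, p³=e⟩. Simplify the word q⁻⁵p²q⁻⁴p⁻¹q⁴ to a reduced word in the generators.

Multiply left to right, reducing at each step:
  (q⁷) · p² = p²q⁷
  (p²q⁷) · q⁻⁴ = p²q³
  (p²q³) · p⁻¹ = pq³
  (pq³) · q⁴ = pq⁷

Answer: pq⁷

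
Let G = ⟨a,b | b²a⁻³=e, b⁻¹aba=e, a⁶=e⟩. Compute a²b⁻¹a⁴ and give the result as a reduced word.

Multiply left to right, reducing at each step:
  (a²) · b⁻¹ = a²b⁻¹
  (a²b⁻¹) · a⁴ = ab

Answer: ab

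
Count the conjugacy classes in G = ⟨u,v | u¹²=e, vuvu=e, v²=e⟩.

The conjugacy classes (representative and size) are:
  [e] (size 1), [u¹¹] (size 2), [u²] (size 2), [u⁹] (size 2), [u⁴] (size 2), [u⁵] (size 2), [u⁶] (size 1), [v] (size 6), [uv] (size 6).
Class equation: 1 + 2 + 2 + 2 + 2 + 2 + 1 + 6 + 6 = 24 = |G|. So G has 9 conjugacy classes.

Answer: 9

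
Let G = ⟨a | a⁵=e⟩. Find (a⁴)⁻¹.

The order of (a⁴) is 5 (smallest k with (a⁴)ᵏ = e), so (a⁴)⁻¹ = (a⁴)⁴ = a.
Check: (a⁴) · a → (a⁴) · a = e, giving e as required.

Answer: a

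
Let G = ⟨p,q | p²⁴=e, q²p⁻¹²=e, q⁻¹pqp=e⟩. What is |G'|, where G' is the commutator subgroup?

G' = [G, G] is generated by all commutators. The generator-pair commutators are: [p, q] = p².
The subgroup they normally generate is {e, p², p⁴, p⁶, p⁸, p¹⁰, p¹², p¹⁴, p¹⁶, p¹⁸, p²⁰, p²²}, of order 12.
Check: |G/G'| = 48/12 = 4 is the order of the abelianisation.

Answer: 12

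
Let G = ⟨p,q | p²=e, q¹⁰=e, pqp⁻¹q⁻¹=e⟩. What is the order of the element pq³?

Compute successive powers until reaching e:
  (pq³)¹ = pq³, (pq³)² = q⁶, (pq³)³ = pq⁹, (pq³)⁴ = q², (pq³)⁵ = pq⁵, (pq³)⁶ = q⁸, (pq³)⁷ = pq, (pq³)⁸ = q⁴, (pq³)⁹ = pq⁷, (pq³)¹⁰ = e.
The smallest positive k with (pq³)ᵏ = e is 10.

Answer: 10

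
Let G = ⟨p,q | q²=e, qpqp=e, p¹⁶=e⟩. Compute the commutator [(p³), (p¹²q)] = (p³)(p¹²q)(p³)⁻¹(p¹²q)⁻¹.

[(p³), (p¹²q)] = (p³)·(p¹²q)·(p³)⁻¹·(p¹²q)⁻¹.
  (p³) · (p¹²q) = p¹⁵q
  (p¹⁵q) · (p¹³) = p²q
  (p²q) · (p¹²q) = p⁶

Answer: p⁶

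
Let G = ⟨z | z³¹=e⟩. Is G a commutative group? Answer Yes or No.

G has a single generator, so G is cyclic and hence abelian.

Answer: Yes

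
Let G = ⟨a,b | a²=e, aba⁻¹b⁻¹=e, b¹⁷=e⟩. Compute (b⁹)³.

Compute successive powers of (b⁹), reducing at each step:
  (b⁹)²: (b⁹) · b⁹ = b
  (b⁹)³: b · b⁹ = b¹⁰

Answer: b¹⁰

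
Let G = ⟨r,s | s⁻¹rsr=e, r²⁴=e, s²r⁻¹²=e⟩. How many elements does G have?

Enumerate words in the generators, reducing via the relations: the distinct elements are
  {e, r, s, rs, r², r³, r⁴, r⁵, r⁶, r⁷, r⁸, r⁹, r²s, r²², r²³, r²¹, r²⁰, r³s, r¹², r¹³, r¹¹, r¹⁰, r¹⁴, r¹⁵, r¹⁶, r¹⁷, r¹⁸, r¹⁹, r⁴s, r⁵s, r⁶s, r⁷s, r⁸s, r⁹s, s⁻¹, rs⁻¹, r¹¹s, r¹⁰s, r²s⁻¹, r³s⁻¹, r⁴s⁻¹, r⁵s⁻¹, r⁶s⁻¹, r⁷s⁻¹, r⁸s⁻¹, r⁹s⁻¹, r¹¹s⁻¹, r¹⁰s⁻¹}.
No further products give new elements, so |G| = 48.

Answer: 48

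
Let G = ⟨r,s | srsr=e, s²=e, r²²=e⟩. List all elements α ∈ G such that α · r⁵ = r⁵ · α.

⟨r⁵⟩ ⊆ C_G(r⁵) since powers of r⁵ commute with r⁵; so |C_G(r⁵)| ≥ |⟨r⁵⟩| = 22.
By orbit–stabilizer, |C_G(r⁵)| = |G| / |conj. class of r⁵| = 44 / 2 = 22.
The 22 elements commuting with r⁵ are {e, r, r², r³, r⁴, r⁵, r⁶, r⁷, r⁸, r⁹, r¹⁰, r¹¹, r¹², r¹³, r¹⁴, r¹⁵, r¹⁶, r¹⁷, r¹⁸, r¹⁹, r²⁰, r²¹}.

Answer: {e, r, r², r³, r⁴, r⁵, r⁶, r⁷, r⁸, r⁹, r¹⁰, r¹¹, r¹², r¹³, r¹⁴, r¹⁵, r¹⁶, r¹⁷, r¹⁸, r¹⁹, r²⁰, r²¹}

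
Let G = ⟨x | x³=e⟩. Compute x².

Compute successive powers of x, reducing at each step:
  x²: x · x = x²

Answer: x²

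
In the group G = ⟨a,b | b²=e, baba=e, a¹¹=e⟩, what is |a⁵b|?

Compute successive powers until reaching e:
  (a⁵b)¹ = a⁵b, (a⁵b)² = e.
The smallest positive k with (a⁵b)ᵏ = e is 2.

Answer: 2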